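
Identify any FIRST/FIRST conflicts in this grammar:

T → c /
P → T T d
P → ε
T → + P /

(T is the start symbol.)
A FIRST/FIRST conflict occurs when two productions N → α and N → β for the same non-terminal have FIRST(α) ∩ FIRST(β) ≠ ∅ (with ε ∈ FIRST of a nullable right-hand side, so two nullable alternatives also conflict).

FIRST sets of the non-terminals at (or reachable through a nullable prefix from) the front of some alternative:
  FIRST(T) = { '+', 'c' }

Productions for T:
  T → c /: FIRST = { 'c' }
  T → + P /: FIRST = { '+' }
Productions for P:
  P → T T d: FIRST = { '+', 'c' }
  P → ε: FIRST = { ε }

All alternatives of each non-terminal have pairwise disjoint FIRST sets.

Answer: No FIRST/FIRST conflicts.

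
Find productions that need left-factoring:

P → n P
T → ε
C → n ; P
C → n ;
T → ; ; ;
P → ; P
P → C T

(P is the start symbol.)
Yes, C has productions with common prefix 'n ;'

Left-factoring is needed when two productions for the same non-terminal
share a common prefix on the right-hand side.

Productions for P:
  P → n P
  P → ; P
  P → C T
Productions for T:
  T → ε
  T → ; ; ;
Productions for C:
  C → n ; P
  C → n ;

Found common prefix 'n ;' in productions for C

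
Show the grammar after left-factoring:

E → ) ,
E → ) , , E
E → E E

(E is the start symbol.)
E → ) , E'
E' → ε
E' → , E
E → E E

Left-factoring transforms A → αβ₁ | αβ₂ into A → αA' and A' → β₁ | β₂
(α is the longest common prefix among the alternatives). Repeat until
no nonterminal has two alternatives with a common prefix.

Round 1: E has alternatives sharing prefix ') ,'. Introduce E': E → ) , E'
  Add: E' → ε
  Add: E' → , E

No remaining common prefixes — done.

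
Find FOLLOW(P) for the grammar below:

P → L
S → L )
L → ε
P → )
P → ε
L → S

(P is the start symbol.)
To compute FOLLOW(P), find every occurrence of P on a right-hand side N → α P β: add FIRST(β) \ {ε}, and if β is empty or nullable also add FOLLOW(N). Iterate to a fixed point.

P is the start symbol, so $ ∈ FOLLOW(P).
P does not occur on any right-hand side.

Taking the union: FOLLOW(P) = { $ }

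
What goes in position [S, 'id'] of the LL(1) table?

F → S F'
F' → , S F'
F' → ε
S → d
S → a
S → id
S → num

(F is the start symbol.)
S → id

To find M[S, 'id'], we find productions for S where 'id' is in the predict set (PREDICT(N → α) = (FIRST(α) \ {ε}) ∪ (FOLLOW(N) if α ⇒* ε)).

S → d: PREDICT = { 'd' }
S → a: PREDICT = { 'a' }
S → id: PREDICT = { 'id' }
  'id' is in predict set, so this production goes in M[S, 'id']
S → num: PREDICT = { 'num' }

M[S, 'id'] = S → id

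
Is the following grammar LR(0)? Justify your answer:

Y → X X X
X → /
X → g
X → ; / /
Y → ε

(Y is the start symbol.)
Augment with Y' → Y and build the canonical LR(0) collection (I0 = CLOSURE({[Y' → . Y]}), then GOTO on every symbol after a dot until no new states appear). It has 10 states:
  I0: { [X → . /], [X → . ; / /], [X → . g], [Y → . X X X], [Y → .], [Y' → . Y] }  — shift, reduce
  I1: { [X → / .] }  — reduce
  I2: { [X → ; . / /] }  — shift
  I3: { [X → . /], [X → . ; / /], [X → . g], [Y → X . X X] }  — shift
  I4: { [Y' → Y .] }  — accept
  I5: { [X → g .] }  — reduce
  I6: { [X → . /], [X → . ; / /], [X → . g], [Y → X X . X] }  — shift
  I7: { [Y → X X X .] }  — reduce
  I8: { [X → ; / . /] }  — shift
  I9: { [X → ; / / .] }  — reduce

Conflict in state I0:
  Shift-reduce conflict between [Y → .] and [X → . /]
So the grammar is NOT LR(0).

Answer: No. Shift-reduce conflict between [Y → .] and [X → . /]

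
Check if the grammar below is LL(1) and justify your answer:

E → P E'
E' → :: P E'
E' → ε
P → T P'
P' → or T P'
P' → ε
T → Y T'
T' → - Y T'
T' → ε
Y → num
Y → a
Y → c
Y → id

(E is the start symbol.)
A grammar is LL(1) if for each non-terminal N with multiple productions, the predict sets of those productions are pairwise disjoint, where PREDICT(N → α) = (FIRST(α) \ {ε}) ∪ (FOLLOW(N) if α ⇒* ε).

Relevant sets:
  FOLLOW(E') = { $ }
  FOLLOW(P') = { $, '::' }
  FOLLOW(T') = { $, '::', 'or' }

For E':
  PREDICT(E' → :: P E') = { '::' }
  PREDICT(E' → ε) = { $ }
For P':
  PREDICT(P' → or T P') = { 'or' }
  PREDICT(P' → ε) = { $, '::' }
For T':
  PREDICT(T' → '-' Y T') = { '-' }
  PREDICT(T' → ε) = { $, '::', 'or' }
For Y:
  PREDICT(Y → num) = { 'num' }
  PREDICT(Y → a) = { 'a' }
  PREDICT(Y → c) = { 'c' }
  PREDICT(Y → id) = { 'id' }
E, P, T have a single production, so nothing to check there.

All predict sets are disjoint. The grammar IS LL(1).

Answer: Yes, the grammar is LL(1).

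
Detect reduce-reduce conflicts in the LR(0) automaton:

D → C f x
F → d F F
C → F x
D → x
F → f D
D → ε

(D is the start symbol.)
No reduce-reduce conflicts

Augment with D' → D and build the canonical LR(0) collection (I0 = CLOSURE({[D' → . D]}), then GOTO on every symbol after a dot until no new states appear). It has 13 states:
  I0: { [C → . F x], [D → . C f x], [D → . x], [D → .], [D' → . D], [F → . d F F], [F → . f D] }  — shift, reduce
  I1: { [D → C . f x] }  — shift
  I2: { [D' → D .] }  — accept
  I3: { [C → F . x] }  — shift
  I4: { [F → . d F F], [F → . f D], [F → d . F F] }  — shift
  I5: { [C → . F x], [D → . C f x], [D → . x], [D → .], [F → . d F F], [F → . f D], [F → f . D] }  — shift, reduce
  I6: { [D → x .] }  — reduce
  I7: { [F → f D .] }  — reduce
  I8: { [F → . d F F], [F → . f D], [F → d F . F] }  — shift
  I9: { [F → d F F .] }  — reduce
  I10: { [C → F x .] }  — reduce
  I11: { [D → C f . x] }  — shift
  I12: { [D → C f x .] }  — reduce

No state contains more than one complete item.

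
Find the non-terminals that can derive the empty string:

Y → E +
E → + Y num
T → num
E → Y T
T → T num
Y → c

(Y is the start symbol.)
None

There are no ε-productions, so no non-terminal can derive ε.
No non-terminals are nullable.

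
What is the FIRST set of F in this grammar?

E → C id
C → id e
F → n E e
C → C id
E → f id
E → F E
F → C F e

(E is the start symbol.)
{ 'id', 'n' }

To compute FIRST(F), examine every production with F on the left-hand side, reading each right-hand side left to right until a non-nullable symbol is reached.

FIRST sets of the other non-terminals involved (by the same procedure, iterated to a fixed point):
  FIRST(C) = { 'id' }

From F → n E e:
  - n is a terminal: add 'n' and stop
From F → C F e:
  - C is a non-terminal: add FIRST(C) \ {ε} = { 'id' }
    C is not nullable, so stop

Collecting: FIRST(F) = { 'id', 'n' }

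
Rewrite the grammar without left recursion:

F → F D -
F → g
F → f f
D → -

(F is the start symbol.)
F is directly left-recursive. The standard transformation for
  A → A α₁ | ... | A α_m | β₁ | ... | β_n
is
  A  → β₁ A' | ... | β_n A'
  A' → α₁ A' | ... | α_m A' | ε

F → g becomes F → g F'
F → f f becomes F → f f F'
F → F D - becomes F' → D - F'
Add F' → ε

Productions for other non-terminals are unchanged:
  D → -

Resulting grammar:
F → g F'
F → f f F'
F' → D - F'
F' → ε
D → -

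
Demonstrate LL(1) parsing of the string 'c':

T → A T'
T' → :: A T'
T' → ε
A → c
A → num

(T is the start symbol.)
Stack is shown with the top on the left.

Stack   Input  Action
---------------------
T $     c $    output T → A T'
A T' $  c $    output A → c
c T' $  c $    match 'c'
T' $    $      output T' → ε
$       $      accept

The string is accepted.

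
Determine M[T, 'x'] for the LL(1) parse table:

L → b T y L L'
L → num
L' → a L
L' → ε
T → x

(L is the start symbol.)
To find M[T, 'x'], we find productions for T where 'x' is in the predict set (PREDICT(N → α) = (FIRST(α) \ {ε}) ∪ (FOLLOW(N) if α ⇒* ε)).

T → x: PREDICT = { 'x' }
  'x' is in predict set, so this production goes in M[T, 'x']

M[T, 'x'] = T → x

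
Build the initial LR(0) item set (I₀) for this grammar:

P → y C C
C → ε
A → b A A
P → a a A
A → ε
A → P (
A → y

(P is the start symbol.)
{ [P → . a a A], [P → . y C C], [P' → . P] }

First, augment the grammar with P' → P
I₀ = CLOSURE({ [P' → . P] }):
  [P' → . P] has the dot before P: add [P → . y C C], [P → . a a A]
No further items can be added.

I₀ = { [P → . a a A], [P → . y C C], [P' → . P] }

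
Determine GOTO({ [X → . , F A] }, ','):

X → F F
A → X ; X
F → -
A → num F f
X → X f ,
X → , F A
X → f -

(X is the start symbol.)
{ [F → . -], [X → , . F A] }

GOTO(I, ',') = CLOSURE({ [A → αX.β] : [A → α.Xβ] ∈ I, X = ',' })

Items with dot before ',', with the dot advanced:
  [X → . , F A] → [X → , . F A]
Closure of the advanced items:
  [X → , . F A] has the dot before F: add [F → . -]

GOTO = { [F → . -], [X → , . F A] }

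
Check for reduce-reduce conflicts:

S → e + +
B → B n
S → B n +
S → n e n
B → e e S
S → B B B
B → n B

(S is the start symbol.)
No reduce-reduce conflicts

A reduce-reduce conflict occurs when an LR(0) state has two complete items [A → α .] and [B → β .] — both call for a reduction, and with no lookahead the parser cannot choose between them.

Augment with S' → S and build the canonical LR(0) collection (I0 = CLOSURE({[S' → . S]}), then GOTO on every symbol after a dot until no new states appear). It has 20 states:
  I0: { [B → . B n], [B → . e e S], [B → . n B], [S → . B B B], [S → . B n +], [S → . e + +], [S → . n e n], [S' → . S] }  — shift
  I1: { [B → . B n], [B → . e e S], [B → . n B], [B → B . n], [S → B . B B], [S → B . n +] }  — shift
  I2: { [S' → S .] }  — accept
  I3: { [B → e . e S], [S → e . + +] }  — shift
  I4: { [B → . B n], [B → . e e S], [B → . n B], [B → n . B], [S → n . e n] }  — shift
  I5: { [B → B . n], [B → n B .] }  — shift, reduce
  I6: { [B → e . e S], [S → n e . n] }  — shift
  I7: { [B → . B n], [B → . e e S], [B → . n B], [B → n . B] }  — shift
  I8: { [B → e . e S] }  — shift
  I9: { [B → . B n], [B → . e e S], [B → . n B], [B → e e . S], [S → . B B B], [S → . B n +], [S → . e + +], [S → . n e n] }  — shift
  I10: { [B → e e S .] }  — reduce
  I11: { [S → n e n .] }  — reduce
  I12: { [B → B n .] }  — reduce
  I13: { [S → e + . +] }  — shift
  I14: { [S → e + + .] }  — reduce
  I15: { [B → . B n], [B → . e e S], [B → . n B], [B → B . n], [S → B B . B] }  — shift
  I16: { [B → . B n], [B → . e e S], [B → . n B], [B → B n .], [B → n . B], [S → B n . +] }  — shift, reduce
  I17: { [S → B n + .] }  — reduce
  I18: { [B → B . n], [S → B B B .] }  — shift, reduce
  I19: { [B → . B n], [B → . e e S], [B → . n B], [B → B n .], [B → n . B] }  — shift, reduce

No state contains more than one complete item.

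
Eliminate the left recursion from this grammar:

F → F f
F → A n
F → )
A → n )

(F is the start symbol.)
F is directly left-recursive. The standard transformation for
  A → A α₁ | ... | A α_m | β₁ | ... | β_n
is
  A  → β₁ A' | ... | β_n A'
  A' → α₁ A' | ... | α_m A' | ε

F → A n becomes F → A n F'
F → ) becomes F → ) F'
F → F f becomes F' → f F'
Add F' → ε

Productions for other non-terminals are unchanged:
  A → n )

Resulting grammar:
F → A n F'
F → ) F'
F' → f F'
F' → ε
A → n )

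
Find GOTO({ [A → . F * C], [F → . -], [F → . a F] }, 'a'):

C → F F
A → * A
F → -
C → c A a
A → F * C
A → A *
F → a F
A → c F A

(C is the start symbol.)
{ [F → . -], [F → . a F], [F → a . F] }

GOTO(I, 'a') = CLOSURE({ [A → αX.β] : [A → α.Xβ] ∈ I, X = 'a' })

Items with dot before 'a', with the dot advanced:
  [F → . a F] → [F → a . F]
Closure of the advanced items:
  [F → a . F] has the dot before F: add [F → . -], [F → . a F]

GOTO = { [F → . -], [F → . a F], [F → a . F] }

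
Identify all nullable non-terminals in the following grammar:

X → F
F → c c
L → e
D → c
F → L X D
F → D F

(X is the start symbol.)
None

A non-terminal is nullable if it can derive ε (the empty string): either it has an ε-production, or it has a production whose right-hand side consists entirely of nullable non-terminals.

There are no ε-productions, so no non-terminal can derive ε.
No non-terminals are nullable.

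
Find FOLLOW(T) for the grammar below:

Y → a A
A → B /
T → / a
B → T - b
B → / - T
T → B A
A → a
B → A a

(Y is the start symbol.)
In B → T - b: T is followed by '-' b, add FIRST('-' b) \ {ε} = { '-' }
In B → / - T: T is at the end, add FOLLOW(B)

The FOLLOW sets referred to above (computed the same way, to a fixed point):
  FOLLOW(B) = { '/', 'a' }

Taking the union: FOLLOW(T) = { '-', '/', 'a' }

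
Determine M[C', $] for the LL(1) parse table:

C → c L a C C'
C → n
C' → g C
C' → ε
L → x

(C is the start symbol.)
To find M[C', $], we find productions for C' where $ is in the predict set (PREDICT(N → α) = (FIRST(α) \ {ε}) ∪ (FOLLOW(N) if α ⇒* ε)).

Relevant sets:
  FOLLOW(C') = { $, 'g' }

C' → g C: PREDICT = { 'g' }
C' → ε: PREDICT = { $, 'g' }
  $ is in predict set, so this production goes in M[C', $]

M[C', $] = C' → ε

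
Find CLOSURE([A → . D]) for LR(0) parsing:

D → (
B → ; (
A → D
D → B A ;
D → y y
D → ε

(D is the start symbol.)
To compute CLOSURE, for each item [A → α.Bβ] where B is a non-terminal, add [B → .γ] for all productions B → γ; repeat for the newly added items until nothing changes.

Start with: [A → . D]
  [A → . D] has the dot before D: add [D → . (], [D → . B A ;], [D → . y y], [D → .]
  [D → . B A ;] has the dot before B: add [B → . ; (]
No further items can be added.

CLOSURE = { [A → . D], [B → . ; (], [D → . (], [D → . B A ;], [D → . y y], [D → .] }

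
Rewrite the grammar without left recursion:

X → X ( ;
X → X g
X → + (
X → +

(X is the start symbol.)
X is directly left-recursive. The standard transformation for
  A → A α₁ | ... | A α_m | β₁ | ... | β_n
is
  A  → β₁ A' | ... | β_n A'
  A' → α₁ A' | ... | α_m A' | ε

X → + ( becomes X → + ( X'
X → + becomes X → + X'
X → X ( ; becomes X' → ( ; X'
X → X g becomes X' → g X'
Add X' → ε

Resulting grammar:
X → + ( X'
X → + X'
X' → ( ; X'
X' → g X'
X' → ε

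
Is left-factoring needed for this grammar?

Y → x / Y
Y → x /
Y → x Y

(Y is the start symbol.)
Yes, Y has productions with common prefix 'x'

Left-factoring is needed when two productions for the same non-terminal
share a common prefix on the right-hand side.

Productions for Y:
  Y → x / Y
  Y → x /
  Y → x Y

Found common prefix 'x' in productions for Y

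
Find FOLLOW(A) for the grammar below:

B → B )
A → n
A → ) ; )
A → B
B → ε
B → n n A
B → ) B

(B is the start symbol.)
{ $, ')' }

In B → n n A: A is at the end, add FOLLOW(B)

The FOLLOW sets referred to above (computed the same way, to a fixed point):
  FOLLOW(B) = { $, ')' }

Taking the union: FOLLOW(A) = { $, ')' }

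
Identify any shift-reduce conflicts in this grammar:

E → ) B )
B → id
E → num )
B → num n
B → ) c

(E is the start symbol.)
No shift-reduce conflicts

A shift-reduce conflict occurs when an LR(0) state has both:
  - a complete (reduce) item [A → α .] (dot at the end), and
  - a shift item [B → β . c γ] (dot before a terminal).

Augment with E' → E and build the canonical LR(0) collection (I0 = CLOSURE({[E' → . E]}), then GOTO on every symbol after a dot until no new states appear). It has 12 states:
  I0: { [E → . ) B )], [E → . num )], [E' → . E] }  — shift
  I1: { [B → . ) c], [B → . id], [B → . num n], [E → ) . B )] }  — shift
  I2: { [E' → E .] }  — accept
  I3: { [E → num . )] }  — shift
  I4: { [E → num ) .] }  — reduce
  I5: { [B → ) . c] }  — shift
  I6: { [E → ) B . )] }  — shift
  I7: { [B → id .] }  — reduce
  I8: { [B → num . n] }  — shift
  I9: { [B → num n .] }  — reduce
  I10: { [E → ) B ) .] }  — reduce
  I11: { [B → ) c .] }  — reduce

No state contains both a complete item and a shift item.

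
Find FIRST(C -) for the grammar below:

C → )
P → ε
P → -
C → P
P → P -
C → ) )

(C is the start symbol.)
FIRST sets of the non-terminals involved (from the grammar, by fixed-point iteration):
  FIRST(C) = { ')', '-', ε }

To compute FIRST(C -), process the symbols left to right:
Symbol C is a non-terminal. Add FIRST(C) \ {ε} = { ')', '-' }
C is nullable (ε ∈ FIRST(C)), continue to the next symbol.
Symbol - is a terminal. Add '-' and stop.
FIRST(C -) = { ')', '-' }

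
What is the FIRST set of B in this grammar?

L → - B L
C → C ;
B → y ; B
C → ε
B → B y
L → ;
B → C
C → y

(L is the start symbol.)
FIRST sets of the other non-terminals involved (by the same procedure, iterated to a fixed point):
  FIRST(C) = { ';', 'y', ε }

From B → y ; B:
  - y is a terminal: add 'y' and stop
From B → B y:
  - B is the symbol being defined: contributes nothing new
    B is nullable, so continue to the next symbol
  - y is a terminal: add 'y' and stop
From B → C:
  - C is a non-terminal: add FIRST(C) \ {ε} = { ';', 'y' }
    C is nullable and nothing follows, so the whole right-hand side can vanish: ε ∈ FIRST(B)

Collecting: FIRST(B) = { ';', 'y', ε }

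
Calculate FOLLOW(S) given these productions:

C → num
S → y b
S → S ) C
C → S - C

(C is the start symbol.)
{ ')', '-' }

To compute FOLLOW(S), find every occurrence of S on a right-hand side N → α S β: add FIRST(β) \ {ε}, and if β is empty or nullable also add FOLLOW(N). Iterate to a fixed point.

In S → S ) C: S is followed by ')' C, add FIRST(')' C) \ {ε} = { ')' }
In C → S - C: S is followed by '-' C, add FIRST('-' C) \ {ε} = { '-' }

Taking the union: FOLLOW(S) = { ')', '-' }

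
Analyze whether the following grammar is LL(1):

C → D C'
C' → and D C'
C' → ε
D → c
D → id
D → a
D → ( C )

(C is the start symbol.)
A grammar is LL(1) if for each non-terminal N with multiple productions, the predict sets of those productions are pairwise disjoint, where PREDICT(N → α) = (FIRST(α) \ {ε}) ∪ (FOLLOW(N) if α ⇒* ε).

Relevant sets:
  FOLLOW(C') = { $, ')' }

For C':
  PREDICT(C' → and D C') = { 'and' }
  PREDICT(C' → ε) = { $, ')' }
For D:
  PREDICT(D → c) = { 'c' }
  PREDICT(D → id) = { 'id' }
  PREDICT(D → a) = { 'a' }
  PREDICT(D → '(' C ')') = { '(' }
C has a single production, so nothing to check there.

All predict sets are disjoint. The grammar IS LL(1).

Answer: Yes, the grammar is LL(1).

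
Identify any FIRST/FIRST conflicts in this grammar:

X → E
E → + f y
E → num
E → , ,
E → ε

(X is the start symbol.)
Productions for E:
  E → + f y: FIRST = { '+' }
  E → num: FIRST = { 'num' }
  E → , ,: FIRST = { ',' }
  E → ε: FIRST = { ε }
X has only one production, so no FIRST/FIRST conflict is possible there.

All alternatives of each non-terminal have pairwise disjoint FIRST sets.

Answer: No FIRST/FIRST conflicts.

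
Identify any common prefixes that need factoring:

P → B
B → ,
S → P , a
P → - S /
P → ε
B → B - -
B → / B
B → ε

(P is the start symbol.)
Left-factoring is needed when two productions for the same non-terminal
share a common prefix on the right-hand side.

Productions for P:
  P → B
  P → - S /
  P → ε
Productions for B:
  B → ,
  B → B - -
  B → / B
  B → ε

No common prefixes found.

Answer: No, left-factoring is not needed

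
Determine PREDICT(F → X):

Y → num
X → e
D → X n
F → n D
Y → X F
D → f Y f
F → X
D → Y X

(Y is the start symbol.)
PREDICT(F → X) = (FIRST(RHS) \ {ε}) ∪ (FOLLOW(F) if ε ∈ FIRST(RHS), i.e. RHS ⇒* ε)
FIRST(X) = { 'e' }
FIRST(X) = { 'e' }
ε ∉ FIRST(X), so FOLLOW(F) is not added.
PREDICT(F → X) = { 'e' }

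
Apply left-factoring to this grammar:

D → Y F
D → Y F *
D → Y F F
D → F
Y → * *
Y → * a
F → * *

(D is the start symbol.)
D → Y F D'
D' → ε
D' → *
D' → F
D → F
Y → * Y'
Y' → *
Y' → a
F → * *

Left-factoring transforms A → αβ₁ | αβ₂ into A → αA' and A' → β₁ | β₂
(α is the longest common prefix among the alternatives). Repeat until
no nonterminal has two alternatives with a common prefix.

Round 1: D has alternatives sharing prefix 'Y F'. Introduce D': D → Y F D'
  Add: D' → ε
  Add: D' → *
  Add: D' → F

Round 2: Y has alternatives sharing prefix '*'. Introduce Y': Y → * Y'
  Add: Y' → *
  Add: Y' → a

No remaining common prefixes — done.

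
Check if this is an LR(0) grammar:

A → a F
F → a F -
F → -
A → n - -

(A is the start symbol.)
A grammar is LR(0) if no state in the canonical LR(0) collection has:
  - both a shift item (dot before a terminal) and a complete item (shift-reduce conflict), or
  - two or more complete items (reduce-reduce conflict; the accept item [A' → A .] counts as a complete item here).

Augment with A' → A and build the canonical LR(0) collection (I0 = CLOSURE({[A' → . A]}), then GOTO on every symbol after a dot until no new states appear). It has 11 states:
  I0: { [A → . a F], [A → . n - -], [A' → . A] }  — shift
  I1: { [A' → A .] }  — accept
  I2: { [A → a . F], [F → . -], [F → . a F -] }  — shift
  I3: { [A → n . - -] }  — shift
  I4: { [A → n - . -] }  — shift
  I5: { [A → n - - .] }  — reduce
  I6: { [F → - .] }  — reduce
  I7: { [A → a F .] }  — reduce
  I8: { [F → . -], [F → . a F -], [F → a . F -] }  — shift
  I9: { [F → a F . -] }  — shift
  I10: { [F → a F - .] }  — reduce

Every state is either a pure shift/goto state or contains exactly one complete item and nothing to shift — no conflicts. The grammar is LR(0).

Answer: Yes, the grammar is LR(0)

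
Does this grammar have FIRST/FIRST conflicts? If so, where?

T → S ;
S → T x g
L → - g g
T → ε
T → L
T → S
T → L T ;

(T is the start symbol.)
Yes. T → S ';' / T → L on { '-' }; T → S ';' / T → S on { '-', 'x' }; T → S ';' / T → L T ';' on { '-' }; T → L / T → S on { '-' }; T → L / T → L T ';' on { '-' }; T → S / T → L T ';' on { '-' }

A FIRST/FIRST conflict occurs when two productions N → α and N → β for the same non-terminal have FIRST(α) ∩ FIRST(β) ≠ ∅ (with ε ∈ FIRST of a nullable right-hand side, so two nullable alternatives also conflict).

FIRST sets of the non-terminals at (or reachable through a nullable prefix from) the front of some alternative:
  FIRST(S) = { '-', 'x' }
  FIRST(L) = { '-' }

Productions for T:
  T → S ;: FIRST = { '-', 'x' }
  T → ε: FIRST = { ε }
  T → L: FIRST = { '-' }
  T → S: FIRST = { '-', 'x' }
  T → L T ;: FIRST = { '-' }
S, L have only one production, so no FIRST/FIRST conflict is possible there.

Conflict for T: T → S ; and T → L
  Overlap: { '-' }
Conflict for T: T → S ; and T → S
  Overlap: { '-', 'x' }
Conflict for T: T → S ; and T → L T ;
  Overlap: { '-' }
Conflict for T: T → L and T → S
  Overlap: { '-' }
Conflict for T: T → L and T → L T ;
  Overlap: { '-' }
Conflict for T: T → S and T → L T ;
  Overlap: { '-' }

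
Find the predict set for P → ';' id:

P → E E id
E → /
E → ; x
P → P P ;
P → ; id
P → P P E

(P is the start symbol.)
PREDICT(P → ';' id) = (FIRST(RHS) \ {ε}) ∪ (FOLLOW(P) if ε ∈ FIRST(RHS), i.e. RHS ⇒* ε)
FIRST(';' id) = { ';' }
ε ∉ FIRST(';' id), so FOLLOW(P) is not added.
PREDICT(P → ';' id) = { ';' }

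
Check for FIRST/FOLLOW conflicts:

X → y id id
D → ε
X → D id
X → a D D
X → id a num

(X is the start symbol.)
Nullable non-terminals: D.
D has a nullable alternative but only one production, so nothing to check.

X has no nullable alternative, so no FIRST/FOLLOW check is needed there.

No FIRST/FOLLOW conflicts found.

Answer: No FIRST/FOLLOW conflicts.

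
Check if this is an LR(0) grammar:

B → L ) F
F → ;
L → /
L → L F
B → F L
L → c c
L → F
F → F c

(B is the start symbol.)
No. Shift-reduce conflict between [L → F .] and [F → . ;]

A grammar is LR(0) if no state in the canonical LR(0) collection has:
  - both a shift item (dot before a terminal) and a complete item (shift-reduce conflict), or
  - two or more complete items (reduce-reduce conflict; the accept item [B' → B .] counts as a complete item here).

Augment with B' → B and build the canonical LR(0) collection (I0 = CLOSURE({[B' → . B]}), then GOTO on every symbol after a dot until no new states appear). It has 15 states:
  I0: { [B → . F L], [B → . L ) F], [B' → . B], [F → . ;], [F → . F c], [L → . /], [L → . F], [L → . L F], [L → . c c] }  — shift
  I1: { [L → / .] }  — reduce
  I2: { [F → ; .] }  — reduce
  I3: { [B' → B .] }  — accept
  I4: { [B → F . L], [F → . ;], [F → . F c], [F → F . c], [L → . /], [L → . F], [L → . L F], [L → . c c], [L → F .] }  — shift, reduce
  I5: { [B → L . ) F], [F → . ;], [F → . F c], [L → L . F] }  — shift
  I6: { [L → c . c] }  — shift
  I7: { [L → c c .] }  — reduce
  I8: { [B → L ) . F], [F → . ;], [F → . F c] }  — shift
  I9: { [F → F . c], [L → L F .] }  — shift, reduce
  I10: { [F → F c .] }  — reduce
  I11: { [B → L ) F .], [F → F . c] }  — shift, reduce
  I12: { [F → F . c], [L → F .] }  — shift, reduce
  I13: { [B → F L .], [F → . ;], [F → . F c], [L → L . F] }  — shift, reduce
  I14: { [F → F c .], [L → c . c] }  — shift, reduce

Conflict in state I4:
  Shift-reduce conflict between [L → F .] and [F → . ;]
So the grammar is NOT LR(0).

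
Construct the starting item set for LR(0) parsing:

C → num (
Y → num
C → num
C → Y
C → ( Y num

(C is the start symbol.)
First, augment the grammar with C' → C
I₀ = CLOSURE({ [C' → . C] }):
  [C' → . C] has the dot before C: add [C → . num (], [C → . num], [C → . Y], [C → . ( Y num]
  [C → . Y] has the dot before Y: add [Y → . num]
No further items can be added.

I₀ = { [C → . ( Y num], [C → . Y], [C → . num (], [C → . num], [C' → . C], [Y → . num] }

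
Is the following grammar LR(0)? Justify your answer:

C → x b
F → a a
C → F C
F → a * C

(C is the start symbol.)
Yes, the grammar is LR(0)

A grammar is LR(0) if no state in the canonical LR(0) collection has:
  - both a shift item (dot before a terminal) and a complete item (shift-reduce conflict), or
  - two or more complete items (reduce-reduce conflict; the accept item [C' → C .] counts as a complete item here).

Augment with C' → C and build the canonical LR(0) collection (I0 = CLOSURE({[C' → . C]}), then GOTO on every symbol after a dot until no new states appear). It has 10 states:
  I0: { [C → . F C], [C → . x b], [C' → . C], [F → . a * C], [F → . a a] }  — shift
  I1: { [C' → C .] }  — accept
  I2: { [C → . F C], [C → . x b], [C → F . C], [F → . a * C], [F → . a a] }  — shift
  I3: { [F → a . * C], [F → a . a] }  — shift
  I4: { [C → x . b] }  — shift
  I5: { [C → x b .] }  — reduce
  I6: { [C → . F C], [C → . x b], [F → . a * C], [F → . a a], [F → a * . C] }  — shift
  I7: { [F → a a .] }  — reduce
  I8: { [F → a * C .] }  — reduce
  I9: { [C → F C .] }  — reduce

Every state is either a pure shift/goto state or contains exactly one complete item and nothing to shift — no conflicts. The grammar is LR(0).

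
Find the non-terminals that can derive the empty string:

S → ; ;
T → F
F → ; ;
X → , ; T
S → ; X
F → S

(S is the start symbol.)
There are no ε-productions, so no non-terminal can derive ε.
No non-terminals are nullable.

Answer: None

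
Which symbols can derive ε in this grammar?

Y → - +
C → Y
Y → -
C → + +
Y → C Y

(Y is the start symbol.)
A non-terminal is nullable if it can derive ε (the empty string): either it has an ε-production, or it has a production whose right-hand side consists entirely of nullable non-terminals.

There are no ε-productions, so no non-terminal can derive ε.
No non-terminals are nullable.

Answer: None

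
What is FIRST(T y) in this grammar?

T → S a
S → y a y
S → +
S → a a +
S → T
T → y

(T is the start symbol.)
FIRST sets of the non-terminals involved (from the grammar, by fixed-point iteration):
  FIRST(T) = { '+', 'a', 'y' }

To compute FIRST(T y), process the symbols left to right:
Symbol T is a non-terminal. Add FIRST(T) \ {ε} = { '+', 'a', 'y' }
T is not nullable (ε ∉ FIRST(T)), so stop here.
FIRST(T y) = { '+', 'a', 'y' }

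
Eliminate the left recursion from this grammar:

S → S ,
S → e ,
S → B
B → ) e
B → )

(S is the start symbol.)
S → e , S'
S → B S'
S' → , S'
S' → ε
B → ) e
B → )

S is directly left-recursive. The standard transformation for
  A → A α₁ | ... | A α_m | β₁ | ... | β_n
is
  A  → β₁ A' | ... | β_n A'
  A' → α₁ A' | ... | α_m A' | ε

S → e , becomes S → e , S'
S → B becomes S → B S'
S → S , becomes S' → , S'
Add S' → ε

Productions for other non-terminals are unchanged:
  B → ) e
  B → )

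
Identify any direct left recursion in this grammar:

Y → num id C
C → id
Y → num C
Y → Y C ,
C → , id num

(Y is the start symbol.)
Y → num id C: starts with num
C → id: starts with id
Y → num C: starts with num
Y → Y C ,: LEFT RECURSIVE (starts with Y)
C → , id num: starts with ','

The grammar has direct left recursion on: Y.

Answer: Yes, Y is left-recursive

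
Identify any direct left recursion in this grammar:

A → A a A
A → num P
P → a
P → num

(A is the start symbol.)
Yes, A is left-recursive

Direct left recursion occurs when N → N α for some non-terminal N (the right-hand side begins with the left-hand side itself).

A → A a A: LEFT RECURSIVE (starts with A)
A → num P: starts with num
P → a: starts with a
P → num: starts with num

The grammar has direct left recursion on: A.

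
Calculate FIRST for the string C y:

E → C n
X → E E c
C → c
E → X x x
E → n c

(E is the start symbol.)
FIRST sets of the non-terminals involved (from the grammar, by fixed-point iteration):
  FIRST(C) = { 'c' }

To compute FIRST(C y), process the symbols left to right:
Symbol C is a non-terminal. Add FIRST(C) \ {ε} = { 'c' }
C is not nullable (ε ∉ FIRST(C)), so stop here.
FIRST(C y) = { 'c' }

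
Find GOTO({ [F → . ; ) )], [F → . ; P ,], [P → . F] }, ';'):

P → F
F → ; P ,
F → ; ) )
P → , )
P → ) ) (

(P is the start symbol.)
GOTO(I, ';') = CLOSURE({ [A → αX.β] : [A → α.Xβ] ∈ I, X = ';' })

Items with dot before ';', with the dot advanced:
  [F → . ; ) )] → [F → ; . ) )]
  [F → . ; P ,] → [F → ; . P ,]
Closure of the advanced items:
  [F → ; . P ,] has the dot before P: add [P → . F], [P → . , )], [P → . ) ) (]
  [P → . F] has the dot before F: add [F → . ; P ,], [F → . ; ) )]

GOTO = { [F → . ; ) )], [F → . ; P ,], [F → ; . ) )], [F → ; . P ,], [P → . ) ) (], [P → . , )], [P → . F] }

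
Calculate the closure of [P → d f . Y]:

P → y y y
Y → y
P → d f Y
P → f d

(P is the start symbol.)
{ [P → d f . Y], [Y → . y] }

To compute CLOSURE, for each item [A → α.Bβ] where B is a non-terminal, add [B → .γ] for all productions B → γ; repeat for the newly added items until nothing changes.

Start with: [P → d f . Y]
  [P → d f . Y] has the dot before Y: add [Y → . y]
No further items can be added.

CLOSURE = { [P → d f . Y], [Y → . y] }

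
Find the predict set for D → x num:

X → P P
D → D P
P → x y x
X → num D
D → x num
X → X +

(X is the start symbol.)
{ 'x' }

PREDICT(D → x num) = (FIRST(RHS) \ {ε}) ∪ (FOLLOW(D) if ε ∈ FIRST(RHS), i.e. RHS ⇒* ε)
FIRST(x num) = { 'x' }
ε ∉ FIRST(x num), so FOLLOW(D) is not added.
PREDICT(D → x num) = { 'x' }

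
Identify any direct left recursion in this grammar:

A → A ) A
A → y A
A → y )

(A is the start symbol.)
Direct left recursion occurs when N → N α for some non-terminal N (the right-hand side begins with the left-hand side itself).

A → A ) A: LEFT RECURSIVE (starts with A)
A → y A: starts with y
A → y ): starts with y

The grammar has direct left recursion on: A.

Answer: Yes, A is left-recursive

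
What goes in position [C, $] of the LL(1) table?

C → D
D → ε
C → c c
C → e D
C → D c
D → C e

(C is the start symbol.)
C → D

To find M[C, $], we find productions for C where $ is in the predict set (PREDICT(N → α) = (FIRST(α) \ {ε}) ∪ (FOLLOW(N) if α ⇒* ε)).

Relevant sets:
  FIRST(D) = { 'c', 'e', ε }
  FOLLOW(C) = { $, 'e' }

C → D: PREDICT = { $, 'c', 'e' }
  $ is in predict set, so this production goes in M[C, $]
C → c c: PREDICT = { 'c' }
C → e D: PREDICT = { 'e' }
C → D c: PREDICT = { 'c', 'e' }

M[C, $] = C → D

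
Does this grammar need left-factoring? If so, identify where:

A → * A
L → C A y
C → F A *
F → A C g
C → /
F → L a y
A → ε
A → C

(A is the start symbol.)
No, left-factoring is not needed

Left-factoring is needed when two productions for the same non-terminal
share a common prefix on the right-hand side.

Productions for A:
  A → * A
  A → ε
  A → C
Productions for C:
  C → F A *
  C → /
Productions for F:
  F → A C g
  F → L a y

No common prefixes found.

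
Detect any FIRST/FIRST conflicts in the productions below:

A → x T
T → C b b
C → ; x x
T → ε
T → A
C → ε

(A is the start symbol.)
No FIRST/FIRST conflicts.

A FIRST/FIRST conflict occurs when two productions N → α and N → β for the same non-terminal have FIRST(α) ∩ FIRST(β) ≠ ∅ (with ε ∈ FIRST of a nullable right-hand side, so two nullable alternatives also conflict).

FIRST sets of the non-terminals at (or reachable through a nullable prefix from) the front of some alternative:
  FIRST(C) = { ';', ε }
  FIRST(A) = { 'x' }

Productions for T:
  T → C b b: FIRST = { ';', 'b' }
  T → ε: FIRST = { ε }
  T → A: FIRST = { 'x' }
Productions for C:
  C → ; x x: FIRST = { ';' }
  C → ε: FIRST = { ε }
A has only one production, so no FIRST/FIRST conflict is possible there.

All alternatives of each non-terminal have pairwise disjoint FIRST sets.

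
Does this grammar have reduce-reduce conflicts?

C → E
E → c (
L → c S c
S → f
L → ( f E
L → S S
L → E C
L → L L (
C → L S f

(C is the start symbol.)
A reduce-reduce conflict occurs when an LR(0) state has two complete items [A → α .] and [B → β .] — both call for a reduction, and with no lookahead the parser cannot choose between them.

Augment with C' → C and build the canonical LR(0) collection (I0 = CLOSURE({[C' → . C]}), then GOTO on every symbol after a dot until no new states appear). It has 21 states:
  I0: { [C → . E], [C → . L S f], [C' → . C], [E → . c (], [L → . ( f E], [L → . E C], [L → . L L (], [L → . S S], [L → . c S c], [S → . f] }  — shift
  I1: { [L → ( . f E] }  — shift
  I2: { [C' → C .] }  — accept
  I3: { [C → . E], [C → . L S f], [C → E .], [E → . c (], [L → . ( f E], [L → . E C], [L → . L L (], [L → . S S], [L → . c S c], [L → E . C], [S → . f] }  — shift, reduce
  I4: { [C → L . S f], [E → . c (], [L → . ( f E], [L → . E C], [L → . L L (], [L → . S S], [L → . c S c], [L → L . L (], [S → . f] }  — shift
  I5: { [L → S . S], [S → . f] }  — shift
  I6: { [E → c . (], [L → c . S c], [S → . f] }  — shift
  I7: { [S → f .] }  — reduce
  I8: { [E → c ( .] }  — reduce
  I9: { [L → c S . c] }  — shift
  I10: { [L → c S c .] }  — reduce
  I11: { [L → S S .] }  — reduce
  I12: { [C → . E], [C → . L S f], [E → . c (], [L → . ( f E], [L → . E C], [L → . L L (], [L → . S S], [L → . c S c], [L → E . C], [S → . f] }  — shift
  I13: { [E → . c (], [L → . ( f E], [L → . E C], [L → . L L (], [L → . S S], [L → . c S c], [L → L . L (], [L → L L . (], [S → . f] }  — shift
  I14: { [C → L S . f], [L → S . S], [S → . f] }  — shift
  I15: { [C → L S f .], [S → f .] }  — 2 reduces
  I16: { [L → ( . f E], [L → L L ( .] }  — shift, reduce
  I17: { [E → . c (], [L → ( f . E] }  — shift
  I18: { [L → ( f E .] }  — reduce
  I19: { [E → c . (] }  — shift
  I20: { [L → E C .] }  — reduce

I15 contains complete items [C → L S f .], [S → f .] — reduce-reduce conflict.

Answer: Yes — I15: [C → L S f .] vs [S → f .]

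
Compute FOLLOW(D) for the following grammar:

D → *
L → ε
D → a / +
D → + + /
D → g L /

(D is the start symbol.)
To compute FOLLOW(D), find every occurrence of D on a right-hand side N → α D β: add FIRST(β) \ {ε}, and if β is empty or nullable also add FOLLOW(N). Iterate to a fixed point.

D is the start symbol, so $ ∈ FOLLOW(D).
D does not occur on any right-hand side.

Taking the union: FOLLOW(D) = { $ }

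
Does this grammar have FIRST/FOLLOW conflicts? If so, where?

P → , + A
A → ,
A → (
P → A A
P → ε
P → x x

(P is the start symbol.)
Nullable non-terminals: P.
FIRST sets used below: FIRST(A) = { '(', ',' }

P: nullable alternative(s) P → ε; FOLLOW(P) = { $ }
  P → , + A: FIRST \ {ε} = { ',' } — disjoint from FOLLOW(P)
  P → A A: FIRST \ {ε} = { '(', ',' } — disjoint from FOLLOW(P)
  P → ε: FIRST \ {ε} = { } — this is the only nullable alternative, skip
  P → x x: FIRST \ {ε} = { 'x' } — disjoint from FOLLOW(P)

A has no nullable alternative, so no FIRST/FOLLOW check is needed there.

No FIRST/FOLLOW conflicts found.

Answer: No FIRST/FOLLOW conflicts.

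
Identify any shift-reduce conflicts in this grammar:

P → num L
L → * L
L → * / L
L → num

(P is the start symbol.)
Augment with P' → P and build the canonical LR(0) collection (I0 = CLOSURE({[P' → . P]}), then GOTO on every symbol after a dot until no new states appear). It has 9 states:
  I0: { [P → . num L], [P' → . P] }  — shift
  I1: { [P' → P .] }  — accept
  I2: { [L → . * / L], [L → . * L], [L → . num], [P → num . L] }  — shift
  I3: { [L → * . / L], [L → * . L], [L → . * / L], [L → . * L], [L → . num] }  — shift
  I4: { [P → num L .] }  — reduce
  I5: { [L → num .] }  — reduce
  I6: { [L → * / . L], [L → . * / L], [L → . * L], [L → . num] }  — shift
  I7: { [L → * L .] }  — reduce
  I8: { [L → * / L .] }  — reduce

No state contains both a complete item and a shift item.

Answer: No shift-reduce conflicts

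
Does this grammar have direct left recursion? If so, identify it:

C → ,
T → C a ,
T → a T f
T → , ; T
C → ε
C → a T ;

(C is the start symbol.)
Direct left recursion occurs when N → N α for some non-terminal N (the right-hand side begins with the left-hand side itself).

C → ,: starts with ','
T → C a ,: starts with C
T → a T f: starts with a
T → , ; T: starts with ','
C → ε: starts with ε
C → a T ;: starts with a

No direct left recursion found.

Answer: No direct left recursion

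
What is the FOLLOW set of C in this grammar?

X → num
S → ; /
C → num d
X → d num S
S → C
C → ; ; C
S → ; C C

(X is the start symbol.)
{ $, ';', 'num' }

To compute FOLLOW(C), find every occurrence of C on a right-hand side N → α C β: add FIRST(β) \ {ε}, and if β is empty or nullable also add FOLLOW(N). Iterate to a fixed point.

In S → C: C is at the end, add FOLLOW(S)
In C → ; ; C: C is at the end; this adds FOLLOW(C) to itself — nothing new
In S → ; C C: C is followed by C, add FIRST(C) \ {ε} = { ';', 'num' }
In S → ; C C: C is at the end, add FOLLOW(S)

The FOLLOW sets referred to above (computed the same way, to a fixed point):
  FOLLOW(S) = { $ }

Taking the union: FOLLOW(C) = { $, ';', 'num' }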